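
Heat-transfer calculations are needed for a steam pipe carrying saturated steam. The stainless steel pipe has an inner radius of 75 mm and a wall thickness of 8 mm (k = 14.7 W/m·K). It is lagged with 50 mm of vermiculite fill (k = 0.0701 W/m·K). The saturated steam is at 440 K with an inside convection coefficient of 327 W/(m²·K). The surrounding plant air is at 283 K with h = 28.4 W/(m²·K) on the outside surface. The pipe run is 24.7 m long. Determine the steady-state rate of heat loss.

Treating each annulus and film as a series resistance:
R_inner film = 1/(h_i·2πr₁L) = 1/(327×2π×0.075×24.7) = 2.627×10^-4 K/W
R_stainless steel pipe wall = ln(83/75)/(2π×14.7×24.7) = 4.443×10^-5 K/W
R_vermiculite fill = ln(133/83)/(2π×0.0701×24.7) = 0.04334 K/W
R_outer film = 1/(h_o·2πr_oL) = 1/(28.4×2π×0.133×24.7) = 0.001706 K/W
R_total = 0.04535 K/W
Q = ΔT/R_total = 157/0.04535

Q ≈ 3460 W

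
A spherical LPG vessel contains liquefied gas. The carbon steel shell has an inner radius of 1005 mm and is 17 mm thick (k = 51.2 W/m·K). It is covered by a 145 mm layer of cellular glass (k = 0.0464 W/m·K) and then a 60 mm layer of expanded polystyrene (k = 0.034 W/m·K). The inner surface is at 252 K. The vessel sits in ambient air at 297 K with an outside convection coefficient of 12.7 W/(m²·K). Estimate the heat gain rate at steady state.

Each spherical layer contributes R = (1/r_i − 1/r_o)/(4πk):
R_carbon steel shell = (1/1.005 − 1/1.022)/(4π×51.2) = 2.572×10^-5 K/W
R_cellular glass = (1/1.022 − 1/1.167)/(4π×0.0464) = 0.2085 K/W
R_expanded polystyrene = (1/1.167 − 1/1.227)/(4π×0.034) = 0.09807 K/W
R_outer film = 1/(h·4πr_o²) = 1/(12.7×4π×1.227²) = 0.004162 K/W
R_total = 0.3108 K/W
Q = ΔT/R_total = 45/0.3108

Q ≈ 145 W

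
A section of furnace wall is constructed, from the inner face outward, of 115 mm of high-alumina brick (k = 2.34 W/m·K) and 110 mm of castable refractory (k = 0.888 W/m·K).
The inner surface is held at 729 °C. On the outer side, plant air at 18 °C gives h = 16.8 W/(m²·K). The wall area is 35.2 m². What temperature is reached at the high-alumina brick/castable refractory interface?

Treating each layer as a thermal resistance in series:
R_high-alumina brick = L/(kA) = 0.115/(2.34×35.2) = 0.001396 K/W
R_castable refractory = L/(kA) = 0.11/(0.888×35.2) = 0.003519 K/W
R_outer film = 1/(h_o·A) = 1/(16.8×35.2) = 0.001691 K/W
R_total = 0.006606 K/W;  Q = ΔT/R_total = 711/0.006606 = 107600 W
T_interface = T_inner − Q·ΣR(inner→interface) = 729 − 108000×0.001396

T ≈ 579 °C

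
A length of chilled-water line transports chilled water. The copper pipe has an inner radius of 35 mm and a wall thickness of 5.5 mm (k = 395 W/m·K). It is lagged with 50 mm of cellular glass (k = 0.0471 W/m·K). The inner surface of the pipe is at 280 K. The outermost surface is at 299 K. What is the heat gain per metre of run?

q′ ≈ 6.99 W/m

Treating each annulus and film as a series resistance:
R_copper pipe wall = ln(40.5/35)/(2π×395×1) = 5.881×10^-5 K/W
R_cellular glass = ln(90.5/40.5)/(2π×0.0471×1) = 2.717 K/W
R_total = 2.717 K/W
Q = ΔT/R_total = 19/2.717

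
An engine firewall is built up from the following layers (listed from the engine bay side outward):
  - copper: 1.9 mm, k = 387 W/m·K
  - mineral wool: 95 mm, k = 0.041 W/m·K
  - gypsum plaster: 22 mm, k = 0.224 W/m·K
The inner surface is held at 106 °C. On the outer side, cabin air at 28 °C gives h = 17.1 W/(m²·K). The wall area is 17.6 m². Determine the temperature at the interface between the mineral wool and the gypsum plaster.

T ≈ 32.9 °C

Treating each layer as a thermal resistance in series:
R_copper = L/(kA) = 0.0019/(387×17.6) = 2.79×10^-7 K/W
R_mineral wool = L/(kA) = 0.095/(0.041×17.6) = 0.1317 K/W
R_gypsum plaster = L/(kA) = 0.022/(0.224×17.6) = 0.00558 K/W
R_outer film = 1/(h_o·A) = 1/(17.1×17.6) = 0.003323 K/W
R_total = 0.1406 K/W;  Q = ΔT/R_total = 78/0.1406 = 554.9 W
T_interface = T_inner − Q·ΣR(inner→interface) = 106 − 555×0.1317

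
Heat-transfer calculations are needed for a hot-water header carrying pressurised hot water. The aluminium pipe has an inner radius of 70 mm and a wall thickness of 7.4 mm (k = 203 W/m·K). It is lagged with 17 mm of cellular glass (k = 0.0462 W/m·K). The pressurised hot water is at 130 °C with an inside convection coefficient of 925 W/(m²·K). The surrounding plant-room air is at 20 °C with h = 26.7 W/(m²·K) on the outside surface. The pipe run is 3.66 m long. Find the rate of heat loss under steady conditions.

Q ≈ 537 W

Per-layer cylindrical resistances, series-summed:
R_inner film = 1/(h_i·2πr₁L) = 1/(925×2π×0.07×3.66) = 6.716×10^-4 K/W
R_aluminium pipe wall = ln(77.4/70)/(2π×203×3.66) = 2.153×10^-5 K/W
R_cellular glass = ln(94.4/77.4)/(2π×0.0462×3.66) = 0.1869 K/W
R_outer film = 1/(h_o·2πr_oL) = 1/(26.7×2π×0.0944×3.66) = 0.01725 K/W
R_total = 0.2048 K/W
Q = ΔT/R_total = 110/0.2048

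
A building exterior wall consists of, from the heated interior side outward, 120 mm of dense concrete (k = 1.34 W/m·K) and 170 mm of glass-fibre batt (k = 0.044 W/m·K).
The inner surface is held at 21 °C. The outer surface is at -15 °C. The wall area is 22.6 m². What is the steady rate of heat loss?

Using the resistance-network approach (series):
R_dense concrete = L/(kA) = 0.12/(1.34×22.6) = 0.003962 K/W
R_glass-fibre batt = L/(kA) = 0.17/(0.044×22.6) = 0.171 K/W
R_total = 0.1749 K/W
Q = ΔT / R_total = 36 / 0.1749

Q ≈ 206 W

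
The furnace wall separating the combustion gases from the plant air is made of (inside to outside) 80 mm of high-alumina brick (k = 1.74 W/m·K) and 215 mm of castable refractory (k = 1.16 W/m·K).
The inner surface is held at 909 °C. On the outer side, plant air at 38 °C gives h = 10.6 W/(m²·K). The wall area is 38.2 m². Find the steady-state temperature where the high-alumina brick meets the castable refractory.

Using the resistance-network approach (series):
R_high-alumina brick = L/(kA) = 0.08/(1.74×38.2) = 0.001204 K/W
R_castable refractory = L/(kA) = 0.215/(1.16×38.2) = 0.004852 K/W
R_outer film = 1/(h_o·A) = 1/(10.6×38.2) = 0.00247 K/W
R_total = 0.008525 K/W;  Q = ΔT/R_total = 871/0.008525 = 102200 W
T_interface = T_inner − Q·ΣR(inner→interface) = 909 − 102000×0.001204

T ≈ 786 °C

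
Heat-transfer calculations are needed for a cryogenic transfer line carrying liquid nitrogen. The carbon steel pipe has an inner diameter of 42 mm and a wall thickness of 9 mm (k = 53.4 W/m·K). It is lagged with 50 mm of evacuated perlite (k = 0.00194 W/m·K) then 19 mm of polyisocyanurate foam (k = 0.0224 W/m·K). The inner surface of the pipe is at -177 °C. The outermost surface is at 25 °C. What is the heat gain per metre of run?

Treating each annulus and film as a series resistance:
R_carbon steel pipe wall = ln(30/21)/(2π×53.4×1) = 0.001063 K/W
R_evacuated perlite = ln(80/30)/(2π×0.00194×1) = 80.47 K/W
R_polyisocyanurate foam = ln(99/80)/(2π×0.0224×1) = 1.514 K/W
R_total = 81.98 K/W
Q = ΔT/R_total = 202/81.98

q′ ≈ 2.46 W/m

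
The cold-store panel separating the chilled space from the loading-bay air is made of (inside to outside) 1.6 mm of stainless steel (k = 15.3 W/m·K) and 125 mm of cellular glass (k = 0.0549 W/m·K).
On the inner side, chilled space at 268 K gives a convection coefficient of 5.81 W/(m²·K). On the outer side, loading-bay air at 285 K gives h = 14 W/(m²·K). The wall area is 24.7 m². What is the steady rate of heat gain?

Treating each layer as a thermal resistance in series:
R_inner film = 1/(h_i·A) = 1/(5.81×24.7) = 0.006968 K/W
R_stainless steel = L/(kA) = 0.0016/(15.3×24.7) = 4.234×10^-6 K/W
R_cellular glass = L/(kA) = 0.125/(0.0549×24.7) = 0.09218 K/W
R_outer film = 1/(h_o·A) = 1/(14×24.7) = 0.002892 K/W
R_total = 0.102 K/W
Q = ΔT / R_total = 17 / 0.102

Q ≈ 167 W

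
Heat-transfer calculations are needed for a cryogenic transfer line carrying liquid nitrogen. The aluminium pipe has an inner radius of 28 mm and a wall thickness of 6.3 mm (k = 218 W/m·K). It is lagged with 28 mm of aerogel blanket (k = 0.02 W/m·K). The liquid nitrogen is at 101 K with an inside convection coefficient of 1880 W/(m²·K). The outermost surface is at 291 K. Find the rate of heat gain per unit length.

For a radial system each layer contributes R = ln(r_out/r_in)/(2πkL); films add R = 1/(hA).
R_inner film = 1/(h_i·2πr₁L) = 1/(1880×2π×0.028×1) = 0.003023 K/W
R_aluminium pipe wall = ln(34.3/28)/(2π×218×1) = 1.482×10^-4 K/W
R_aerogel blanket = ln(62.3/34.3)/(2π×0.02×1) = 4.749 K/W
R_total = 4.752 K/W
Q = ΔT/R_total = 190/4.752

q′ ≈ 40 W/m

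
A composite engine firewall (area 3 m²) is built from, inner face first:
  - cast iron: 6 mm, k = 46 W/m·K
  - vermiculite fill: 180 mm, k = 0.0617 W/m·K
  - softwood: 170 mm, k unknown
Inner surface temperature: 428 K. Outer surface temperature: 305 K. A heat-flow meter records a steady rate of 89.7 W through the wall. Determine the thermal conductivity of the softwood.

k ≈ 0.142 W/(m·K)

Treating each layer as a thermal resistance in series:
R_cast iron = L/(kA) = 0.006/(46×3) = 4.348×10^-5 K/W
R_vermiculite fill = L/(kA) = 0.18/(0.0617×3) = 0.9724 K/W
Sum of known resistances R_other = 0.9725 K/W
Total R = ΔT/Q = 123/89.7 = 1.371 K/W
R_softwood = R_total − R_other = 0.3987 K/W
k = L/(R·A) = 0.17/(0.3987×3)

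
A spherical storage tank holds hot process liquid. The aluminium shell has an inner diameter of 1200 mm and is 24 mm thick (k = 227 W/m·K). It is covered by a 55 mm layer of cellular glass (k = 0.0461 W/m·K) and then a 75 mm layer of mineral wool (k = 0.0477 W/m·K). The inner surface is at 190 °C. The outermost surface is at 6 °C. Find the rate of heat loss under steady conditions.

Q ≈ 393 W

Each spherical layer contributes R = (1/r_i − 1/r_o)/(4πk):
R_aluminium shell = (1/0.6 − 1/0.624)/(4π×227) = 2.247×10^-5 K/W
R_cellular glass = (1/0.624 − 1/0.679)/(4π×0.0461) = 0.2241 K/W
R_mineral wool = (1/0.679 − 1/0.754)/(4π×0.0477) = 0.2444 K/W
R_total = 0.4685 K/W
Q = ΔT/R_total = 184/0.4685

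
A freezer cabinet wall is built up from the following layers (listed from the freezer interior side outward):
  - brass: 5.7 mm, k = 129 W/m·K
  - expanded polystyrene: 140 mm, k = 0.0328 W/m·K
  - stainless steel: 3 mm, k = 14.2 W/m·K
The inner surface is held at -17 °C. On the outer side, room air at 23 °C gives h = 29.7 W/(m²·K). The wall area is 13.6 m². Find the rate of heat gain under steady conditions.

Q ≈ 126 W

Thermal resistances in series:
R_brass = L/(kA) = 0.0057/(129×13.6) = 3.249×10^-6 K/W
R_expanded polystyrene = L/(kA) = 0.14/(0.0328×13.6) = 0.3138 K/W
R_stainless steel = L/(kA) = 0.003/(14.2×13.6) = 1.553×10^-5 K/W
R_outer film = 1/(h_o·A) = 1/(29.7×13.6) = 0.002476 K/W
R_total = 0.3163 K/W
Q = ΔT / R_total = 40 / 0.3163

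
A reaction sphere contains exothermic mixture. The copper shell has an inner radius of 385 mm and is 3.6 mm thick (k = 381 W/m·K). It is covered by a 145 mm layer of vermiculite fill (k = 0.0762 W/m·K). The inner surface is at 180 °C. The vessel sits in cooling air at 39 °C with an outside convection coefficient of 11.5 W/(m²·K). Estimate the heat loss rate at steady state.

Radial (spherical) resistances in series:
R_copper shell = (1/0.385 − 1/0.3886)/(4π×381) = 5.026×10^-6 K/W
R_vermiculite fill = (1/0.3886 − 1/0.5336)/(4π×0.0762) = 0.7303 K/W
R_outer film = 1/(h·4πr_o²) = 1/(11.5×4π×0.5336²) = 0.0243 K/W
R_total = 0.7546 K/W
Q = ΔT/R_total = 141/0.7546

Q ≈ 187 W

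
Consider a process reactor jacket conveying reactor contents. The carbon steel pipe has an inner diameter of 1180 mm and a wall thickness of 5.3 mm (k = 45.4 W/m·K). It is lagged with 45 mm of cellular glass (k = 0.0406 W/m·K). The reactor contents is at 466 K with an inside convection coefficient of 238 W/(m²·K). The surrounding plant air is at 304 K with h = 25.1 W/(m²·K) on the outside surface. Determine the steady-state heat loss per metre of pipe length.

q′ ≈ 546 W/m

Treating each annulus and film as a series resistance:
R_inner film = 1/(h_i·2πr₁L) = 1/(238×2π×0.59×1) = 0.001133 K/W
R_carbon steel pipe wall = ln(595.3/590)/(2π×45.4×1) = 3.135×10^-5 K/W
R_cellular glass = ln(640.3/595.3)/(2π×0.0406×1) = 0.2857 K/W
R_outer film = 1/(h_o·2πr_oL) = 1/(25.1×2π×0.6403×1) = 0.009903 K/W
R_total = 0.2967 K/W
Q = ΔT/R_total = 162/0.2967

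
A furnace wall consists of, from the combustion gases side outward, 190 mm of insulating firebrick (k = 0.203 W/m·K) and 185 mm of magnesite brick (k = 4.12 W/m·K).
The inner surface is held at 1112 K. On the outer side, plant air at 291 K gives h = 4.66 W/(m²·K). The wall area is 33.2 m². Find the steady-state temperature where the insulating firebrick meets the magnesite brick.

T ≈ 469 K

Series thermal resistances:
R_insulating firebrick = L/(kA) = 0.19/(0.203×33.2) = 0.02819 K/W
R_magnesite brick = L/(kA) = 0.185/(4.12×33.2) = 0.001352 K/W
R_outer film = 1/(h_o·A) = 1/(4.66×33.2) = 0.006464 K/W
R_total = 0.03601 K/W;  Q = ΔT/R_total = 821/0.03601 = 22800 W
T_interface = T_inner − Q·ΣR(inner→interface) = 1112 − 22800×0.02819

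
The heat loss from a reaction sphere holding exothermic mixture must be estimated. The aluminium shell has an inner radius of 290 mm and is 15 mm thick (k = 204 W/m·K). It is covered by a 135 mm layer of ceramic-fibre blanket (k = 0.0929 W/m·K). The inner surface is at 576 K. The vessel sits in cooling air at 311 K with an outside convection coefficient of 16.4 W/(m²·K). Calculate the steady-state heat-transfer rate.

Q ≈ 299 W

Each spherical layer contributes R = (1/r_i − 1/r_o)/(4πk):
R_aluminium shell = (1/0.29 − 1/0.305)/(4π×204) = 6.615×10^-5 K/W
R_ceramic-fibre blanket = (1/0.305 − 1/0.44)/(4π×0.0929) = 0.8617 K/W
R_outer film = 1/(h·4πr_o²) = 1/(16.4×4π×0.44²) = 0.02506 K/W
R_total = 0.8868 K/W
Q = ΔT/R_total = 265/0.8868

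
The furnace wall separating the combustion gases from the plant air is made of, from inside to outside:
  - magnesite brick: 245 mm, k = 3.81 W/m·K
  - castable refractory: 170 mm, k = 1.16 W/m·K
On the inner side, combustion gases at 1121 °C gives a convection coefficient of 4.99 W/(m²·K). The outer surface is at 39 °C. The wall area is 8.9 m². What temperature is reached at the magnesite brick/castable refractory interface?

Treating each layer as a thermal resistance in series:
R_inner film = 1/(h_i·A) = 1/(4.99×8.9) = 0.02252 K/W
R_magnesite brick = L/(kA) = 0.245/(3.81×8.9) = 0.007225 K/W
R_castable refractory = L/(kA) = 0.17/(1.16×8.9) = 0.01647 K/W
R_total = 0.04621 K/W;  Q = ΔT/R_total = 1082/0.04621 = 23420 W
T_interface = T_inner − Q·ΣR(inner→interface) = 1121 − 23400×0.02974

T ≈ 425 °C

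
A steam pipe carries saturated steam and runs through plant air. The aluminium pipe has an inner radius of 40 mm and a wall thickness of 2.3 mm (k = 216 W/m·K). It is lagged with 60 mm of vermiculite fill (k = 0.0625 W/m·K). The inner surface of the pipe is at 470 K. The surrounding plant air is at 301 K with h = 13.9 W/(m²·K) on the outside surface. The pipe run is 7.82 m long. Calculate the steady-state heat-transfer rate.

Cylindrical conduction, so R = ln(r₂/r₁)/(2πkL) per layer, in series:
R_aluminium pipe wall = ln(42.3/40)/(2π×216×7.82) = 5.268×10^-6 K/W
R_vermiculite fill = ln(102.3/42.3)/(2π×0.0625×7.82) = 0.2876 K/W
R_outer film = 1/(h_o·2πr_oL) = 1/(13.9×2π×0.1023×7.82) = 0.01431 K/W
R_total = 0.3019 K/W
Q = ΔT/R_total = 169/0.3019

Q ≈ 560 W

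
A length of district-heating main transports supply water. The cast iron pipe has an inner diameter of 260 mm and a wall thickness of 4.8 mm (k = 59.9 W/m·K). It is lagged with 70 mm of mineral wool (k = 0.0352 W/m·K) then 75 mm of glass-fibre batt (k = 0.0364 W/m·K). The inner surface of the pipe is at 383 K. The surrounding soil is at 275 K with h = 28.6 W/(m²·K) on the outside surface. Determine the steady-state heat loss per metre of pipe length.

q′ ≈ 33 W/m

Radial resistances (cylindrical: R_cond = ln(r_o/r_i)/(2πkL), R_conv = 1/(h·2πrL)):
R_cast iron pipe wall = ln(134.8/130)/(2π×59.9×1) = 9.634×10^-5 K/W
R_mineral wool = ln(204.8/134.8)/(2π×0.0352×1) = 1.891 K/W
R_glass-fibre batt = ln(279.8/204.8)/(2π×0.0364×1) = 1.364 K/W
R_outer film = 1/(h_o·2πr_oL) = 1/(28.6×2π×0.2798×1) = 0.01989 K/W
R_total = 3.275 K/W
Q = ΔT/R_total = 108/3.275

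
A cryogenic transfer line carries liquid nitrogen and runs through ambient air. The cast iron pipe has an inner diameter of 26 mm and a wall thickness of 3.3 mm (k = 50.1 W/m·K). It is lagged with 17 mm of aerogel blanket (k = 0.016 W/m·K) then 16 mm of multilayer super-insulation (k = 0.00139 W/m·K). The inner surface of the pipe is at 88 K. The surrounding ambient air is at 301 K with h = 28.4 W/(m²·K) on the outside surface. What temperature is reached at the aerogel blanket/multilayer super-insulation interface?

Radial resistances (cylindrical: R_cond = ln(r_o/r_i)/(2πkL), R_conv = 1/(h·2πrL)):
R_cast iron pipe wall = ln(16.3/13)/(2π×50.1×1) = 7.186×10^-4 K/W
R_aerogel blanket = ln(33.3/16.3)/(2π×0.016×1) = 7.106 K/W
R_multilayer super-insulation = ln(49.3/33.3)/(2π×0.00139×1) = 44.93 K/W
R_outer film = 1/(h_o·2πr_oL) = 1/(28.4×2π×0.0493×1) = 0.1137 K/W
R_total = 52.15 K/W
Q = ΔT/R_total = 213/52.15
Q = 4.08 W/m
T_interface = T_inner + Q·ΣR(inner→interface) = 88 + 4.08×7.107

T ≈ 117 K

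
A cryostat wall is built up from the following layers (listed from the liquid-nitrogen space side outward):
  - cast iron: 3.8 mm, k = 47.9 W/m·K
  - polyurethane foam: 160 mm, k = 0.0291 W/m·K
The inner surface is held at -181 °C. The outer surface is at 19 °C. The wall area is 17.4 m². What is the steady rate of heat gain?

Model the wall as resistances in series:
R_cast iron = L/(kA) = 0.0038/(47.9×17.4) = 4.559×10^-6 K/W
R_polyurethane foam = L/(kA) = 0.16/(0.0291×17.4) = 0.316 K/W
R_total = 0.316 K/W
Q = ΔT / R_total = 200 / 0.316

Q ≈ 633 W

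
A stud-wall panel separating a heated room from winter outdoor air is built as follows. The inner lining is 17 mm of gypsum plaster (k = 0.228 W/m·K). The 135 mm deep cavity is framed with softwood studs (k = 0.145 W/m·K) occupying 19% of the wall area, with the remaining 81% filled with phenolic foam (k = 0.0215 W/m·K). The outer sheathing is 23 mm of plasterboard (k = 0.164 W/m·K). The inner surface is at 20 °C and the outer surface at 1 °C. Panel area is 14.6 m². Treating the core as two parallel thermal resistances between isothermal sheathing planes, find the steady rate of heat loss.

Sheathing layers in series; stud and cavity paths in parallel between them.
R_inner = 0.017/(0.228×14.6) = 0.005107 K/W
R_stud  = 0.135/(0.145×0.19×14.6) = 0.3356 K/W
R_cav   = 0.135/(0.0215×0.81×14.6) = 0.531 K/W
1/R_core = 1/R_stud + 1/R_cav → R_core = 0.2056 K/W
R_outer = 0.023/(0.164×14.6) = 0.009606 K/W
R_total = 0.2204 K/W
Q = ΔT/R_total = 19/0.2204

Q ≈ 86.2 W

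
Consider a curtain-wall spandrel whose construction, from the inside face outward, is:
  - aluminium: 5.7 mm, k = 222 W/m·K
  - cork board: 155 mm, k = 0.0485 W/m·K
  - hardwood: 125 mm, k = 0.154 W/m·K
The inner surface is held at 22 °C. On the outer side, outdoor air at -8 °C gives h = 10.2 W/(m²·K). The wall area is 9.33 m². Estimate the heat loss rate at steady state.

Thermal resistances in series:
R_aluminium = L/(kA) = 0.0057/(222×9.33) = 2.752×10^-6 K/W
R_cork board = L/(kA) = 0.155/(0.0485×9.33) = 0.3425 K/W
R_hardwood = L/(kA) = 0.125/(0.154×9.33) = 0.087 K/W
R_outer film = 1/(h_o·A) = 1/(10.2×9.33) = 0.01051 K/W
R_total = 0.44 K/W
Q = ΔT / R_total = 30 / 0.44

Q ≈ 68.2 W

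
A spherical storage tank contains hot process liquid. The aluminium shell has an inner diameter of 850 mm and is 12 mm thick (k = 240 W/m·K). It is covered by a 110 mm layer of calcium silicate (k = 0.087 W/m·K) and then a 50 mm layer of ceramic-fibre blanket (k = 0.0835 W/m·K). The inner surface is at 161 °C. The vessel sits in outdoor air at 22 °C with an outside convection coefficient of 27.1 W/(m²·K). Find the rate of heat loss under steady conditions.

Each spherical layer contributes R = (1/r_i − 1/r_o)/(4πk):
R_aluminium shell = (1/0.425 − 1/0.437)/(4π×240) = 2.142×10^-5 K/W
R_calcium silicate = (1/0.437 − 1/0.547)/(4π×0.087) = 0.4209 K/W
R_ceramic-fibre blanket = (1/0.547 − 1/0.597)/(4π×0.0835) = 0.1459 K/W
R_outer film = 1/(h·4πr_o²) = 1/(27.1×4π×0.597²) = 0.008239 K/W
R_total = 0.5751 K/W
Q = ΔT/R_total = 139/0.5751

Q ≈ 242 W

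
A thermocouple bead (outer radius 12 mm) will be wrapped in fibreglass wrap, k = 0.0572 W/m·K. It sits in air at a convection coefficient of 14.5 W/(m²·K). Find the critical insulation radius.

r_cr ≈ 7.89 mm

For a sphere r_cr = 2k/h = 2×0.0572/14.5
r_cr = 7.89 mm; since the bare radius (12 mm) is above r_cr, any added insulation will reduce heat loss.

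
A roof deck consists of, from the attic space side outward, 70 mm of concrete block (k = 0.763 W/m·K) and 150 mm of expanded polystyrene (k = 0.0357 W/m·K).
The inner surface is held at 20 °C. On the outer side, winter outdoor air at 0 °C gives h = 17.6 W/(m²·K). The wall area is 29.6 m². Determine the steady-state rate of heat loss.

Q ≈ 136 W

Thermal resistances in series:
R_concrete block = L/(kA) = 0.07/(0.763×29.6) = 0.003099 K/W
R_expanded polystyrene = L/(kA) = 0.15/(0.0357×29.6) = 0.1419 K/W
R_outer film = 1/(h_o·A) = 1/(17.6×29.6) = 0.00192 K/W
R_total = 0.147 K/W
Q = ΔT / R_total = 20 / 0.147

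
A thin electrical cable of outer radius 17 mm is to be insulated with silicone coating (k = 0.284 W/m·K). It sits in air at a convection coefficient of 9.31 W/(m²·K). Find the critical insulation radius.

r_cr ≈ 30.5 mm

For a cylinder r_cr = k/h = 0.284/9.31
r_cr = 30.5 mm; since the bare radius (17 mm) is below r_cr, adding a thin layer of insulation will *increase* heat loss.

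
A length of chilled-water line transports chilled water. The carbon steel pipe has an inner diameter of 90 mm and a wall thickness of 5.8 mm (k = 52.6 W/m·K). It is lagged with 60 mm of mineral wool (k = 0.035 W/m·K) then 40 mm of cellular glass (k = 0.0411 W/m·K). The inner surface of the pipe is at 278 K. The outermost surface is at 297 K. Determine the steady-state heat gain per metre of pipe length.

q′ ≈ 4.01 W/m

Cylindrical conduction, so R = ln(r₂/r₁)/(2πkL) per layer, in series:
R_carbon steel pipe wall = ln(50.8/45)/(2π×52.6×1) = 3.668×10^-4 K/W
R_mineral wool = ln(110.8/50.8)/(2π×0.035×1) = 3.546 K/W
R_cellular glass = ln(150.8/110.8)/(2π×0.0411×1) = 1.194 K/W
R_total = 4.74 K/W
Q = ΔT/R_total = 19/4.74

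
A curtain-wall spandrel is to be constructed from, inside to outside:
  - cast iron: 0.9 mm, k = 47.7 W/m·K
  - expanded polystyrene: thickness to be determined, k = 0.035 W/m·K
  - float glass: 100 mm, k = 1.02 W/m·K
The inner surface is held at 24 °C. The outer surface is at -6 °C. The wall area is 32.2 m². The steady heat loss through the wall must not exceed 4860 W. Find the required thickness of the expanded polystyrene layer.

Model the wall as resistances in series:
R_cast iron = L/(kA) = 0.0009/(47.7×32.2) = 5.86×10^-7 K/W
R_float glass = L/(kA) = 0.1/(1.02×32.2) = 0.003045 K/W
Sum of the known resistances R_other = 0.003045 K/W
Required total resistance R_tot = ΔT/Q_allow = 30/4860 = 0.006173 K/W
R_expanded polystyrene = R_tot − R_other = 0.003128 K/W
L = R·k·A = 0.003128×0.035×32.2

L ≈ 3.52 mm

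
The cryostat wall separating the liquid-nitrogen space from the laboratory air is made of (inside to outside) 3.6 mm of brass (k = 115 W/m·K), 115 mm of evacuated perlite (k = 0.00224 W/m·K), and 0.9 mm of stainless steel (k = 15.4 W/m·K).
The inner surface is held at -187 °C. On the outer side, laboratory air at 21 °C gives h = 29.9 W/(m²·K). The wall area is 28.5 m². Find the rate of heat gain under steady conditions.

Q ≈ 115 W

Thermal resistances in series:
R_brass = L/(kA) = 0.0036/(115×28.5) = 1.098×10^-6 K/W
R_evacuated perlite = L/(kA) = 0.115/(0.00224×28.5) = 1.801 K/W
R_stainless steel = L/(kA) = 0.0009/(15.4×28.5) = 2.051×10^-6 K/W
R_outer film = 1/(h_o·A) = 1/(29.9×28.5) = 0.001174 K/W
R_total = 1.803 K/W
Q = ΔT / R_total = 208 / 1.803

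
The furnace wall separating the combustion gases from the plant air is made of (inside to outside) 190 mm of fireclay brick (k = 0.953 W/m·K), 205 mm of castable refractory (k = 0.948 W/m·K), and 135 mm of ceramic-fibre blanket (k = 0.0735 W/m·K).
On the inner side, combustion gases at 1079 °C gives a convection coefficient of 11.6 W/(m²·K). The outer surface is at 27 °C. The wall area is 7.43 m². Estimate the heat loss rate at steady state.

Using the resistance-network approach (series):
R_inner film = 1/(h_i·A) = 1/(11.6×7.43) = 0.0116 K/W
R_fireclay brick = L/(kA) = 0.19/(0.953×7.43) = 0.02683 K/W
R_castable refractory = L/(kA) = 0.205/(0.948×7.43) = 0.0291 K/W
R_ceramic-fibre blanket = L/(kA) = 0.135/(0.0735×7.43) = 0.2472 K/W
R_total = 0.3147 K/W
Q = ΔT / R_total = 1052 / 0.3147

Q ≈ 3340 W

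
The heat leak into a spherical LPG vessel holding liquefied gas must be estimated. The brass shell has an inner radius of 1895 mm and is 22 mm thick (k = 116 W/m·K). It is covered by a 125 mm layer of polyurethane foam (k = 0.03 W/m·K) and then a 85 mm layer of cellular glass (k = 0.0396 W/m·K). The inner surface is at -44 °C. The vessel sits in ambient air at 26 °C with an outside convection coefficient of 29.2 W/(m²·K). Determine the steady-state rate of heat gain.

For a spherical shell R = (1/r₁ − 1/r₂)/(4πk); film R = 1/(h·4πr²). In series:
R_brass shell = (1/1.895 − 1/1.917)/(4π×116) = 4.155×10^-6 K/W
R_polyurethane foam = (1/1.917 − 1/2.042)/(4π×0.03) = 0.0847 K/W
R_cellular glass = (1/2.042 − 1/2.127)/(4π×0.0396) = 0.03933 K/W
R_outer film = 1/(h·4πr_o²) = 1/(29.2×4π×2.127²) = 6.024×10^-4 K/W
R_total = 0.1246 K/W
Q = ΔT/R_total = 70/0.1246

Q ≈ 562 W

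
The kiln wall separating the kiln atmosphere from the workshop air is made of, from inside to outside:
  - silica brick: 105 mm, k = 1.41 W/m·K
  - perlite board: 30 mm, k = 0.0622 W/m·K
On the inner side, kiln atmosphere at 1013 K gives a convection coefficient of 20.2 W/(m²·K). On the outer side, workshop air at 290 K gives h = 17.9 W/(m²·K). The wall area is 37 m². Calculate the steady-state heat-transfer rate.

Q ≈ 40400 W

Thermal resistances in series:
R_inner film = 1/(h_i·A) = 1/(20.2×37) = 0.001338 K/W
R_silica brick = L/(kA) = 0.105/(1.41×37) = 0.002013 K/W
R_perlite board = L/(kA) = 0.03/(0.0622×37) = 0.01304 K/W
R_outer film = 1/(h_o·A) = 1/(17.9×37) = 0.00151 K/W
R_total = 0.0179 K/W
Q = ΔT / R_total = 723 / 0.0179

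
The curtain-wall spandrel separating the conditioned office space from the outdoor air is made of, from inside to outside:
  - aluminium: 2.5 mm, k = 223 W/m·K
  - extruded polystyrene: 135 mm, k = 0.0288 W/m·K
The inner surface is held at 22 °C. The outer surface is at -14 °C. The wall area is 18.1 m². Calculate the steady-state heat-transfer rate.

Q ≈ 139 W

Series thermal resistances:
R_aluminium = L/(kA) = 0.0025/(223×18.1) = 6.194×10^-7 K/W
R_extruded polystyrene = L/(kA) = 0.135/(0.0288×18.1) = 0.259 K/W
R_total = 0.259 K/W
Q = ΔT / R_total = 36 / 0.259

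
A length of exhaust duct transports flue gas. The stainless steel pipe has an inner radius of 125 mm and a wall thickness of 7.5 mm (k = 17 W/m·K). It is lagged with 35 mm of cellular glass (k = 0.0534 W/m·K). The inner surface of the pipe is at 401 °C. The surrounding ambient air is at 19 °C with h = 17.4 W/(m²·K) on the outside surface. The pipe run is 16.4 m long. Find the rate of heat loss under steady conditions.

Cylindrical conduction, so R = ln(r₂/r₁)/(2πkL) per layer, in series:
R_stainless steel pipe wall = ln(132.5/125)/(2π×17×16.4) = 3.326×10^-5 K/W
R_cellular glass = ln(167.5/132.5)/(2π×0.0534×16.4) = 0.0426 K/W
R_outer film = 1/(h_o·2πr_oL) = 1/(17.4×2π×0.1675×16.4) = 0.00333 K/W
R_total = 0.04596 K/W
Q = ΔT/R_total = 382/0.04596

Q ≈ 8310 W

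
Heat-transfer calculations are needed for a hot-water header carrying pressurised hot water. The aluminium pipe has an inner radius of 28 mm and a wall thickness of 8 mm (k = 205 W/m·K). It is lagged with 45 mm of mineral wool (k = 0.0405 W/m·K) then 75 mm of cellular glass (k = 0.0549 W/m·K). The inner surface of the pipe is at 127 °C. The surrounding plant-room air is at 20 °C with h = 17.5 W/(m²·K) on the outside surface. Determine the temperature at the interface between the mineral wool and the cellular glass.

T ≈ 60.7 °C

Radial resistances (cylindrical: R_cond = ln(r_o/r_i)/(2πkL), R_conv = 1/(h·2πrL)):
R_aluminium pipe wall = ln(36/28)/(2π×205×1) = 1.951×10^-4 K/W
R_mineral wool = ln(81/36)/(2π×0.0405×1) = 3.187 K/W
R_cellular glass = ln(156/81)/(2π×0.0549×1) = 1.9 K/W
R_outer film = 1/(h_o·2πr_oL) = 1/(17.5×2π×0.156×1) = 0.0583 K/W
R_total = 5.145 K/W
Q = ΔT/R_total = 107/5.145
Q = 20.8 W/m
T_interface = T_inner − Q·ΣR(inner→interface) = 127 − 20.8×3.187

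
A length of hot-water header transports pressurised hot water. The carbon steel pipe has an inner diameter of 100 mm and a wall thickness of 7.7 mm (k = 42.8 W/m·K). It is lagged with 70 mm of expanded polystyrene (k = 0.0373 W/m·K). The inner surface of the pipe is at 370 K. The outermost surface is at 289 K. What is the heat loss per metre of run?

For a radial system each layer contributes R = ln(r_out/r_in)/(2πkL); films add R = 1/(hA).
R_carbon steel pipe wall = ln(57.7/50)/(2π×42.8×1) = 5.326×10^-4 K/W
R_expanded polystyrene = ln(127.7/57.7)/(2π×0.0373×1) = 3.39 K/W
R_total = 3.39 K/W
Q = ΔT/R_total = 81/3.39

q′ ≈ 23.9 W/m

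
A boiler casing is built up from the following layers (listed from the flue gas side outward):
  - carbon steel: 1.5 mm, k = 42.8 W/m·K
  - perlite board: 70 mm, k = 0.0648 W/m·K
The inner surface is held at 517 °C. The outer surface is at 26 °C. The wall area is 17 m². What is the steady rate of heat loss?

Series thermal resistances:
R_carbon steel = L/(kA) = 0.0015/(42.8×17) = 2.062×10^-6 K/W
R_perlite board = L/(kA) = 0.07/(0.0648×17) = 0.06354 K/W
R_total = 0.06355 K/W
Q = ΔT / R_total = 491 / 0.06355

Q ≈ 7730 W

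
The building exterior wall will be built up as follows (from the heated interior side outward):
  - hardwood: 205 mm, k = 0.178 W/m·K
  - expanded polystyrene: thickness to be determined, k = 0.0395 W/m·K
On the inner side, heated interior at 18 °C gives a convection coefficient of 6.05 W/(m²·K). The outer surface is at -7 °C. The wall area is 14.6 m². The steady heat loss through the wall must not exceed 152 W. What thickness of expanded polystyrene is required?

Model the wall as resistances in series:
R_inner film = 1/(h_i·A) = 1/(6.05×14.6) = 0.01132 K/W
R_hardwood = L/(kA) = 0.205/(0.178×14.6) = 0.07888 K/W
Sum of the known resistances R_other = 0.0902 K/W
Required total resistance R_tot = ΔT/Q_allow = 25/152 = 0.1645 K/W
R_expanded polystyrene = R_tot − R_other = 0.07427 K/W
L = R·k·A = 0.07427×0.0395×14.6

L ≈ 42.8 mm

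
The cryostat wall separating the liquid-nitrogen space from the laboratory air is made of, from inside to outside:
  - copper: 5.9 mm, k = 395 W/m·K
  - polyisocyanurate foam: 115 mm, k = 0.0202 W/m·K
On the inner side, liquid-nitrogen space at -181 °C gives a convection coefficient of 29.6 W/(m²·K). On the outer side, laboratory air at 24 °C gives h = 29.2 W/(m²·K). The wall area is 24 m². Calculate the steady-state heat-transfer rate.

Model the wall as resistances in series:
R_inner film = 1/(h_i·A) = 1/(29.6×24) = 0.001408 K/W
R_copper = L/(kA) = 0.0059/(395×24) = 6.224×10^-7 K/W
R_polyisocyanurate foam = L/(kA) = 0.115/(0.0202×24) = 0.2372 K/W
R_outer film = 1/(h_o·A) = 1/(29.2×24) = 0.001427 K/W
R_total = 0.24 K/W
Q = ΔT / R_total = 205 / 0.24

Q ≈ 854 W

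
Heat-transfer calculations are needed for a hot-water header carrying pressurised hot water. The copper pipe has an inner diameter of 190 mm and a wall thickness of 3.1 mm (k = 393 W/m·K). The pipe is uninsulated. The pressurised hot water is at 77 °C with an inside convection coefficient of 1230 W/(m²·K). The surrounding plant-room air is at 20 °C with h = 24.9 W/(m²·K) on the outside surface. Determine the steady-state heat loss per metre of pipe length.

Per-layer cylindrical resistances, series-summed:
R_inner film = 1/(h_i·2πr₁L) = 1/(1230×2π×0.095×1) = 0.001362 K/W
R_copper pipe wall = ln(98.1/95)/(2π×393×1) = 1.3×10^-5 K/W
R_outer film = 1/(h_o·2πr_oL) = 1/(24.9×2π×0.0981×1) = 0.06516 K/W
R_total = 0.06653 K/W
Q = ΔT/R_total = 57/0.06653

q′ ≈ 857 W/m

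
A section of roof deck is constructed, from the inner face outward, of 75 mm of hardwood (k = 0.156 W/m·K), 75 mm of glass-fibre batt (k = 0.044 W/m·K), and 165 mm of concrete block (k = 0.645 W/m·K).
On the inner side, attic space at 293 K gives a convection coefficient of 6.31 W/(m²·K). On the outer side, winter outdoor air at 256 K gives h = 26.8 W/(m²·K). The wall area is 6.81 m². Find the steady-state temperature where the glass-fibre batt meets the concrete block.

T ≈ 260 K

Series thermal resistances:
R_inner film = 1/(h_i·A) = 1/(6.31×6.81) = 0.02327 K/W
R_hardwood = L/(kA) = 0.075/(0.156×6.81) = 0.0706 K/W
R_glass-fibre batt = L/(kA) = 0.075/(0.044×6.81) = 0.2503 K/W
R_concrete block = L/(kA) = 0.165/(0.645×6.81) = 0.03756 K/W
R_outer film = 1/(h_o·A) = 1/(26.8×6.81) = 0.005479 K/W
R_total = 0.3872 K/W;  Q = ΔT/R_total = 37/0.3872 = 95.55 W
T_interface = T_inner − Q·ΣR(inner→interface) = 293 − 95.6×0.3442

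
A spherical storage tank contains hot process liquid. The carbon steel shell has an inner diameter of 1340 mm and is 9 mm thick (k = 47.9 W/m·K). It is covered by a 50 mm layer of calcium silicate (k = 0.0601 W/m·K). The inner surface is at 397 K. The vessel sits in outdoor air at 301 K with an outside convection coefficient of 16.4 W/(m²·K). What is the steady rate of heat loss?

Q ≈ 672 W

For a spherical shell R = (1/r₁ − 1/r₂)/(4πk); film R = 1/(h·4πr²). In series:
R_carbon steel shell = (1/0.67 − 1/0.679)/(4π×47.9) = 3.287×10^-5 K/W
R_calcium silicate = (1/0.679 − 1/0.729)/(4π×0.0601) = 0.1337 K/W
R_outer film = 1/(h·4πr_o²) = 1/(16.4×4π×0.729²) = 0.00913 K/W
R_total = 0.1429 K/W
Q = ΔT/R_total = 96/0.1429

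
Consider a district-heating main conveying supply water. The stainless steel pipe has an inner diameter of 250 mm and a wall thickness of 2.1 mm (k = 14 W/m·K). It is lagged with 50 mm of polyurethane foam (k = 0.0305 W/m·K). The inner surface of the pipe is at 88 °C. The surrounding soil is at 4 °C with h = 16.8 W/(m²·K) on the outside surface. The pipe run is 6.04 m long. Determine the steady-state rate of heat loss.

Q ≈ 284 W

Cylindrical conduction, so R = ln(r₂/r₁)/(2πkL) per layer, in series:
R_stainless steel pipe wall = ln(127.1/125)/(2π×14×6.04) = 3.136×10^-5 K/W
R_polyurethane foam = ln(177.1/127.1)/(2π×0.0305×6.04) = 0.2866 K/W
R_outer film = 1/(h_o·2πr_oL) = 1/(16.8×2π×0.1771×6.04) = 0.008856 K/W
R_total = 0.2955 K/W
Q = ΔT/R_total = 84/0.2955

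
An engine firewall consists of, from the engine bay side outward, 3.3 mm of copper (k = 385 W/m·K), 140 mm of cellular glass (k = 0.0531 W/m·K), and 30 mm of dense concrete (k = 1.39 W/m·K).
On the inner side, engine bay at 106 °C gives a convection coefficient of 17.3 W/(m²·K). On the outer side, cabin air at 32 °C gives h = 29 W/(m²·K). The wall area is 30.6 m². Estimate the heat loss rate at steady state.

Q ≈ 823 W

Thermal resistances in series:
R_inner film = 1/(h_i·A) = 1/(17.3×30.6) = 0.001889 K/W
R_copper = L/(kA) = 0.0033/(385×30.6) = 2.801×10^-7 K/W
R_cellular glass = L/(kA) = 0.14/(0.0531×30.6) = 0.08616 K/W
R_dense concrete = L/(kA) = 0.03/(1.39×30.6) = 7.053×10^-4 K/W
R_outer film = 1/(h_o·A) = 1/(29×30.6) = 0.001127 K/W
R_total = 0.08988 K/W
Q = ΔT / R_total = 74 / 0.08988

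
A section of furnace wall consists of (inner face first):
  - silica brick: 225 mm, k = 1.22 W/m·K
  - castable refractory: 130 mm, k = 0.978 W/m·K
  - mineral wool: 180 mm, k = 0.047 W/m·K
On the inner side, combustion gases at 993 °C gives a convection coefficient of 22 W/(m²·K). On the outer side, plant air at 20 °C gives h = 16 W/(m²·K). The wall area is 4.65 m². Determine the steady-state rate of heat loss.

Q ≈ 1060 W

Series thermal resistances:
R_inner film = 1/(h_i·A) = 1/(22×4.65) = 0.009775 K/W
R_silica brick = L/(kA) = 0.225/(1.22×4.65) = 0.03966 K/W
R_castable refractory = L/(kA) = 0.13/(0.978×4.65) = 0.02859 K/W
R_mineral wool = L/(kA) = 0.18/(0.047×4.65) = 0.8236 K/W
R_outer film = 1/(h_o·A) = 1/(16×4.65) = 0.01344 K/W
R_total = 0.9151 K/W
Q = ΔT / R_total = 973 / 0.9151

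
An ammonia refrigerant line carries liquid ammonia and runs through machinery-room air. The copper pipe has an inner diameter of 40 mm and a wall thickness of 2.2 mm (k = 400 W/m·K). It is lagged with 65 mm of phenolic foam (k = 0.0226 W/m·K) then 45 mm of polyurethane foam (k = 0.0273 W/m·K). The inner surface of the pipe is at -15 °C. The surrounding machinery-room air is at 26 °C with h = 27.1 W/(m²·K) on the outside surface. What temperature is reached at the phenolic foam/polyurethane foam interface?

Radial resistances (cylindrical: R_cond = ln(r_o/r_i)/(2πkL), R_conv = 1/(h·2πrL)):
R_copper pipe wall = ln(22.2/20)/(2π×400×1) = 4.152×10^-5 K/W
R_phenolic foam = ln(87.2/22.2)/(2π×0.0226×1) = 9.635 K/W
R_polyurethane foam = ln(132.2/87.2)/(2π×0.0273×1) = 2.426 K/W
R_outer film = 1/(h_o·2πr_oL) = 1/(27.1×2π×0.1322×1) = 0.04442 K/W
R_total = 12.1 K/W
Q = ΔT/R_total = 41/12.1
Q = 3.39 W/m
T_interface = T_inner + Q·ΣR(inner→interface) = -15 + 3.39×9.635

T ≈ 17.6 °C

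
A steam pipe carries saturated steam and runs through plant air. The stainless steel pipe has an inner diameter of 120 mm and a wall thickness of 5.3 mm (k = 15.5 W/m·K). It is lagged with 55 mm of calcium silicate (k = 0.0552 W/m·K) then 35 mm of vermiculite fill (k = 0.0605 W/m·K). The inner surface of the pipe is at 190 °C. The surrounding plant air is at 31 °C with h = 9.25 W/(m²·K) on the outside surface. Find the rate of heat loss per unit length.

Per-layer cylindrical resistances, series-summed:
R_stainless steel pipe wall = ln(65.3/60)/(2π×15.5×1) = 8.692×10^-4 K/W
R_calcium silicate = ln(120.3/65.3)/(2π×0.0552×1) = 1.762 K/W
R_vermiculite fill = ln(155.3/120.3)/(2π×0.0605×1) = 0.6718 K/W
R_outer film = 1/(h_o·2πr_oL) = 1/(9.25×2π×0.1553×1) = 0.1108 K/W
R_total = 2.545 K/W
Q = ΔT/R_total = 159/2.545

q′ ≈ 62.5 W/m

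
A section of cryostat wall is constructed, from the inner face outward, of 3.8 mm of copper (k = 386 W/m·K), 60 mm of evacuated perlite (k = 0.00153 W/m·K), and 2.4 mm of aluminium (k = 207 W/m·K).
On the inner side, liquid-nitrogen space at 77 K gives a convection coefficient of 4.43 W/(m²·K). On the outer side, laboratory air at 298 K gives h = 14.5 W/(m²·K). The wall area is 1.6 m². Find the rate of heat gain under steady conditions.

Thermal resistances in series:
R_inner film = 1/(h_i·A) = 1/(4.43×1.6) = 0.1411 K/W
R_copper = L/(kA) = 0.0038/(386×1.6) = 6.153×10^-6 K/W
R_evacuated perlite = L/(kA) = 0.06/(0.00153×1.6) = 24.51 K/W
R_aluminium = L/(kA) = 0.0024/(207×1.6) = 7.246×10^-6 K/W
R_outer film = 1/(h_o·A) = 1/(14.5×1.6) = 0.0431 K/W
R_total = 24.69 K/W
Q = ΔT / R_total = 221 / 24.69

Q ≈ 8.95 W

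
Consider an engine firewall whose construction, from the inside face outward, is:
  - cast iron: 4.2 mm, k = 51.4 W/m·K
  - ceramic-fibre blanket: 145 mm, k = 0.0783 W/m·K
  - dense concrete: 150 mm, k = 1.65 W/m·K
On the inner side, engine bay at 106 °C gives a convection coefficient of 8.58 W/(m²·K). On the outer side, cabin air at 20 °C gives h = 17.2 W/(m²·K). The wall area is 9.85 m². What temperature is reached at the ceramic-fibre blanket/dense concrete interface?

T ≈ 26.1 °C

Model the wall as resistances in series:
R_inner film = 1/(h_i·A) = 1/(8.58×9.85) = 0.01183 K/W
R_cast iron = L/(kA) = 0.0042/(51.4×9.85) = 8.296×10^-6 K/W
R_ceramic-fibre blanket = L/(kA) = 0.145/(0.0783×9.85) = 0.188 K/W
R_dense concrete = L/(kA) = 0.15/(1.65×9.85) = 0.009229 K/W
R_outer film = 1/(h_o·A) = 1/(17.2×9.85) = 0.005902 K/W
R_total = 0.215 K/W;  Q = ΔT/R_total = 86/0.215 = 400 W
T_interface = T_inner − Q·ΣR(inner→interface) = 106 − 400×0.1998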